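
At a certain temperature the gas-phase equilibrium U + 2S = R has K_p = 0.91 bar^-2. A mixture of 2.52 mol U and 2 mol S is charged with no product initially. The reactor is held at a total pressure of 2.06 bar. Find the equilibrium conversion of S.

X = 0.542

Take 2 mol S as basis and let X be its fractional conversion, so ξ = X.
Moles: n_U = 2.52 − X; n_S = 2 − 2X; n_R = X.
n_T = Σnᵢ = 4.52 − 2X.
Mole fractions y_i = n_i/n_T; K_p = p_R / (p_U p_S^2) with p_i = y_i·P.
Substituting and setting equal to 0.91 bar^-2 gives a polynomial in X; the root in (0,1) is X = 0.542.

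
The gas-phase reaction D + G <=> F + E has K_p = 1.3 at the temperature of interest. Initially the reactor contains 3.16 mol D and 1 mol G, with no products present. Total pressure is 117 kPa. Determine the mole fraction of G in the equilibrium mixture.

y_G = 0.049

Basis: 1 mol G initially; let X = conversion of G. Extent ξ = X.
Moles: n_D = 3.16 − X; n_G = 1 − X; n_F = X; n_E = X.
Since Δν = 0, n_T = 4.16 throughout.
With p_i = (n_i/n_T)P, K_p = p_F p_E / (p_D p_G).
Substituting and setting equal to 1.3 gives a polynomial in X; the root in (0,1) is X = 0.795.
Then n_G = 0.205, n_T = 4.16, so y_G = 0.049.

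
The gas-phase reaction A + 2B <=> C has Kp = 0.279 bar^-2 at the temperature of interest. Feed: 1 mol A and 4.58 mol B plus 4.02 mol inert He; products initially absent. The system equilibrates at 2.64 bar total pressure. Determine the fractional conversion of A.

X = 0.278

Take 1 mol A as basis and let X be its fractional conversion, so ξ = X.
Species balance: n_A = 1 − X; n_B = 4.58 − 2X; n_C = X; n_I = 4.02 (inert).
n_T = Σnᵢ = 9.6 − 2X.
Mole fractions y_i = n_i/n_T; Kp = p_C / (p_A p_B^2) with p_i = y_i·P.
Equating to 0.279 bar^-2 and solving on 0 < X < 1: X = 0.278.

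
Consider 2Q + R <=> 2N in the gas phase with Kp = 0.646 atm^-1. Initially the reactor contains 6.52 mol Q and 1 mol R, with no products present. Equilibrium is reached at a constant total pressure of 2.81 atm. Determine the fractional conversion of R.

Let X = conversion of R (basis 1 mol R); extent of reaction ξ = X.
Mole table: n_Q = 6.52 − 2X; n_R = 1 − X; n_N = 2X.
n_T = Σnᵢ = 7.52 − X.
Mole fractions y_i = n_i/n_T; Kp = p_N^2 / (p_Q^2 p_R) with p_i = y_i·P.
This yields a degree-3 equation in X; solving on (0,1), X = 0.710.

X = 0.710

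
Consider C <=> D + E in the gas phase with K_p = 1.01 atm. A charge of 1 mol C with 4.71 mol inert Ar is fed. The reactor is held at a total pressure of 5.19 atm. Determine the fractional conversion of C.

X = 0.654

Basis: 1 mol C initially; let X = conversion of C. Extent ξ = X.
Mole table: n_C = 1 − X; n_D = X; n_E = X; n_I = 4.71 (inert).
Total moles n_T = 5.71 + X.
With p_i = (n_i/n_T)P, K_p = p_D p_E / (p_C).
Substituting and setting equal to 1.01 atm gives a polynomial in X; the root in (0,1) is X = 0.654.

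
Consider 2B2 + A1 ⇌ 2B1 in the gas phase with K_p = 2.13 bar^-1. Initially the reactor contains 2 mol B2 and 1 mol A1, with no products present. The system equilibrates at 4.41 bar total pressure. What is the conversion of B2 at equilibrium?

Basis: 2 mol B2 initially; let X = conversion of B2. Extent ξ = X.
Species balance: n_B2 = 2 − 2X; n_A1 = 1 − X; n_B1 = 2X.
Total moles n_T = 3 − X.
With p_i = (n_i/n_T)P, K_p = p_B1^2 / (p_B2^2 p_A1).
Substituting and setting equal to 2.13 bar^-1 gives a polynomial in X; the root in (0,1) is X = 0.564.

X = 0.564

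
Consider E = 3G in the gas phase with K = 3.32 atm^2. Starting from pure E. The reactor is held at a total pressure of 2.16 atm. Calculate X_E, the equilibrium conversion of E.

X = 0.369

Let X = conversion of E (basis 1 mol E); extent of reaction ξ = X.
At extent ξ: n_E = 1 − X; n_G = 3X.
Total moles n_T = 1 + 2X.
Mole fractions y_i = n_i/n_T; K = p_G^3 / (p_E) with p_i = y_i·P.
Substituting and setting equal to 3.32 atm^2 gives a polynomial in X; the root in (0,1) is X = 0.369.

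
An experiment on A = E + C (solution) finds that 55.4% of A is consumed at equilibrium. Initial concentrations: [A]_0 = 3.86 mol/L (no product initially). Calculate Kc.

Let X = conversion of A.
Concentrations: [A] = 3.86 − 3.86X; [E] = 3.86X; [C] = 3.86X.
At X = 0.554: [A] = 1.72, [E] = 2.14, [C] = 2.14.
Kc = [E] [C] / ([A]) = 2.66 mol/L.

Kc = 2.66 mol/L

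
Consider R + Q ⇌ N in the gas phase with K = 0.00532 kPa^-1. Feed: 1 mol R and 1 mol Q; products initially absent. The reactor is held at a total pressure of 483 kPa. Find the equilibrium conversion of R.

X = 0.471

Take 1 mol R as basis and let X be its fractional conversion, so ξ = X.
At extent ξ: n_R = 1 − X; n_Q = 1 − X; n_N = X.
n_T = Σnᵢ = 2 − X.
y_i = n_i/n_T, p_i = y_i·P. K = p_N / (p_R p_Q).
Substituting and setting equal to 0.00532 kPa^-1 gives a polynomial in X; the root in (0,1) is X = 0.471.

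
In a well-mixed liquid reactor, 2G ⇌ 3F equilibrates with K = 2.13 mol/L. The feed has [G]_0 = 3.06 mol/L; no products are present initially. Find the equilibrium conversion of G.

Let X = conversion of G; extent ξ = 3.06X/2 mol/L.
Concentrations: [G] = 3.06 − 3.06X; [F] = 4.59X.
K = [F]^3 / ([G]^2).
Setting equal to 2.13 and solving for X on (0,1) gives X = 0.414.

X = 0.414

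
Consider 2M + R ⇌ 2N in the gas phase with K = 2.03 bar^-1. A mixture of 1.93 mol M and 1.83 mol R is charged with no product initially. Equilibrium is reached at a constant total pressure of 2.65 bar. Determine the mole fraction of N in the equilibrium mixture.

Take 1.93 mol M as basis and let X be its fractional conversion, so ξ = 0.965X.
At extent ξ: n_M = 1.93 − 1.93X; n_R = 1.83 − 0.965X; n_N = 1.93X.
Total moles n_T = 3.76 − 0.965X.
With p_i = (n_i/n_T)P, K = p_N^2 / (p_M^2 p_R).
Substituting and setting equal to 2.03 bar^-1 gives a polynomial in X; the root in (0,1) is X = 0.593.
Then n_N = 1.14, n_T = 3.19, so y_N = 0.359.

y_N = 0.359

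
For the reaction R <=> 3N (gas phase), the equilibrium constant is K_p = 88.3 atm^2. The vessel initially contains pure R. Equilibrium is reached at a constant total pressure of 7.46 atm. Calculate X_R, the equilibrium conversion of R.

Basis: 1 mol R initially; let X = conversion of R. Extent ξ = X.
Moles: n_R = 1 − X; n_N = 3X.
n_T = Σnᵢ = 1 + 2X.
y_i = n_i/n_T, p_i = y_i·P. K_p = p_N^3 / (p_R).
Setting this equal to 88.3 atm^2 and taking the physical root (0 < X < 1) gives X = 0.490.

X = 0.490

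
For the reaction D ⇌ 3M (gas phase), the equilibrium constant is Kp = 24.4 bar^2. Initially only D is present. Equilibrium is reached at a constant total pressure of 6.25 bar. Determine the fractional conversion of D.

X = 0.352

Let X = conversion of D (basis 1 mol D); extent of reaction ξ = X.
Species balance: n_D = 1 − X; n_M = 3X.
Total moles n_T = 1 + 2X.
y_i = n_i/n_T, p_i = y_i·P. Kp = p_M^3 / (p_D).
Substituting and setting equal to 24.4 bar^2 gives a polynomial in X; the root in (0,1) is X = 0.352.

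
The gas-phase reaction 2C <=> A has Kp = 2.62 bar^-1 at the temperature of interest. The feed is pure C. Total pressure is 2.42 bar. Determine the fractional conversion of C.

Take 1 mol C as basis and let X be its fractional conversion, so ξ = 0.5X.
Moles: n_C = 1 − X; n_A = 0.5X.
Total moles n_T = 1 − 0.5X.
y_i = n_i/n_T, p_i = y_i·P. Kp = p_A / (p_C^2).
Setting this equal to 2.62 bar^-1 and taking the physical root (0 < X < 1) gives X = 0.805.

X = 0.805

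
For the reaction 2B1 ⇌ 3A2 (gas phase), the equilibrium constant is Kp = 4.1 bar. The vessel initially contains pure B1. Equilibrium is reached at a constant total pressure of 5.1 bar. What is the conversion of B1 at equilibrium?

Let X = conversion of B1 (basis 1 mol B1); extent of reaction ξ = 0.5X.
Species balance: n_B1 = 1 − X; n_A2 = 1.5X.
Summing: n_T = 1 + 0.5X.
y_i = n_i/n_T, p_i = y_i·P. Kp = p_A2^3 / (p_B1^2).
This yields a degree-3 equation in X; solving on (0,1), X = 0.447.

X = 0.447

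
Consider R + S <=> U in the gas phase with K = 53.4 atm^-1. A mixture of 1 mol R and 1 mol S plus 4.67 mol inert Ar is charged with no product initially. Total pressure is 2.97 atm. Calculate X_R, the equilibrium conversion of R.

Take 1 mol R as basis and let X be its fractional conversion, so ξ = X.
Moles: n_R = 1 − X; n_S = 1 − X; n_U = X; n_I = 4.67 (inert).
Summing: n_T = 6.67 − X.
Mole fractions y_i = n_i/n_T; K = p_U / (p_R p_S) with p_i = y_i·P.
Substituting and setting equal to 53.4 atm^-1 gives a polynomial in X; the root in (0,1) is X = 0.826.

X = 0.826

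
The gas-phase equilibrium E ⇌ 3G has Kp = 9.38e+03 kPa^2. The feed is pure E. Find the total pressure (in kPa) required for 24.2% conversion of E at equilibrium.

P = 202 kPa

Basis: 1 mol E initially; let X = conversion of E. Extent ξ = X.
Moles: n_E = 1 − X; n_G = 3X.
Total moles n_T = 1 + 2X.
Kp = p_G^3 / (p_E) with p_i = (n_i/n_T)·P.
At X = 0.242: the mole-fraction product g(X) = Π y_i^ν_i = 0.2292. Since Kp = g(X)·P^{2}, P = (Kp/g)^(1/2) = (9.38e+03/0.2292)^(1/2) = 202 kPa.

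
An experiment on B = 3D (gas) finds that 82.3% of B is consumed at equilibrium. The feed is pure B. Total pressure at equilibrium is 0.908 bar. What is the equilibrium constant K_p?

K_p = 10 bar^2

Take 1 mol B as basis and let X be its fractional conversion, so ξ = X.
Species balance: n_B = 1 − X; n_D = 3X.
Summing: n_T = 1 + 2X.
At X = 0.823: n_B = 0.177, n_D = 2.47, n_T = 2.65.
p_i = (n_i/n_T)·P. K_p = p_D^3 / (p_B) = 10 bar^2.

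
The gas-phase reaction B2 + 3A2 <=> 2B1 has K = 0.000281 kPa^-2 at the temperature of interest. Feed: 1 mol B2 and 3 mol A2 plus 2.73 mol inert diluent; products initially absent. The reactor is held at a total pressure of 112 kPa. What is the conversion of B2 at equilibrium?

X = 0.346

Take 1 mol B2 as basis and let X be its fractional conversion, so ξ = X.
Species balance: n_B2 = 1 − X; n_A2 = 3 − 3X; n_B1 = 2X; n_I = 2.73 (inert).
Total moles n_T = 6.73 − 2X.
y_i = n_i/n_T, p_i = y_i·P. K = p_B1^2 / (p_B2 p_A2^3).
Setting this equal to 0.000281 kPa^-2 and taking the physical root (0 < X < 1) gives X = 0.346.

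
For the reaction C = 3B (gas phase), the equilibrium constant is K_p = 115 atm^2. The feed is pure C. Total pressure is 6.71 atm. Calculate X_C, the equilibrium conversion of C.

X = 0.571

Let X = conversion of C (basis 1 mol C); extent of reaction ξ = X.
Moles: n_C = 1 − X; n_B = 3X.
Total moles n_T = 1 + 2X.
Mole fractions y_i = n_i/n_T; K_p = p_B^3 / (p_C) with p_i = y_i·P.
Setting this equal to 115 atm^2 and taking the physical root (0 < X < 1) gives X = 0.571.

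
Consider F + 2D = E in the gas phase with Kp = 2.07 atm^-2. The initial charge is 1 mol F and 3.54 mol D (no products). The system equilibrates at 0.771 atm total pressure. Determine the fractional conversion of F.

X = 0.398

Basis: 1 mol F initially; let X = conversion of F. Extent ξ = X.
Species balance: n_F = 1 − X; n_D = 3.54 − 2X; n_E = X.
Summing: n_T = 4.54 − 2X.
Mole fractions y_i = n_i/n_T; Kp = p_E / (p_F p_D^2) with p_i = y_i·P.
Setting this equal to 2.07 atm^-2 and taking the physical root (0 < X < 1) gives X = 0.398.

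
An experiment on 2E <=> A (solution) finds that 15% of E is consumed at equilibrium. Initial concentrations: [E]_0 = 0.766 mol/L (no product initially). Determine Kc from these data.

Kc = 0.136 L/mol

Let X = conversion of E.
Concentrations: [E] = 0.766 − 0.766X; [A] = 0.383X.
At X = 0.15: [E] = 0.651, [A] = 0.0575.
Kc = [A] / ([E]^2) = 0.136 L/mol.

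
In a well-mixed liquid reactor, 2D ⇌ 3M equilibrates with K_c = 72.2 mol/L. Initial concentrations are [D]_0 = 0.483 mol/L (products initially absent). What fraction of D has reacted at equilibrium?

X = 0.877

Let X = conversion of D; extent ξ = 0.483X/2 mol/L.
Concentrations: [D] = 0.483 − 0.483X; [M] = 0.724X.
K_c = [M]^3 / ([D]^2).
Setting equal to 72.2 and solving for X on (0,1) gives X = 0.877.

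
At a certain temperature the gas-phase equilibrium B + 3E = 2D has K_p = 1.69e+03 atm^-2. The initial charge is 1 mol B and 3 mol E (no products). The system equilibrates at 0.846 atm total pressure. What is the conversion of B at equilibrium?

X = 0.853

Let X = conversion of B (basis 1 mol B); extent of reaction ξ = X.
At extent ξ: n_B = 1 − X; n_E = 3 − 3X; n_D = 2X.
Summing: n_T = 4 − 2X.
y_i = n_i/n_T, p_i = y_i·P. K_p = p_D^2 / (p_B p_E^3).
Setting this equal to 1.69e+03 atm^-2 and taking the physical root (0 < X < 1) gives X = 0.853.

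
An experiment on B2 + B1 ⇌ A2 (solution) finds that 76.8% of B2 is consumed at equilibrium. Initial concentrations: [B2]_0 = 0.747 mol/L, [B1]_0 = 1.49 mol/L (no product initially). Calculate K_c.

Let X = conversion of B2.
Concentrations: [B2] = 0.747 − 0.747X; [B1] = 1.49 − 0.747X; [A2] = 0.747X.
At X = 0.768: [B2] = 0.173, [B1] = 0.916, [A2] = 0.574.
K_c = [A2] / ([B2] [B1]) = 3.61 L/mol.

K_c = 3.61 L/mol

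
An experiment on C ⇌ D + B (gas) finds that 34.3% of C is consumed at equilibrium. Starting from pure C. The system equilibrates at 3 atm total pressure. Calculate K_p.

K_p = 0.4 atm

Basis: 1 mol C initially; let X = conversion of C. Extent ξ = X.
At extent ξ: n_C = 1 − X; n_D = X; n_B = X.
Total moles n_T = 1 + X.
At X = 0.343: n_C = 0.657, n_D = 0.343, n_B = 0.343, n_T = 1.34.
p_i = (n_i/n_T)·P. K_p = p_D p_B / (p_C) = 0.4 atm.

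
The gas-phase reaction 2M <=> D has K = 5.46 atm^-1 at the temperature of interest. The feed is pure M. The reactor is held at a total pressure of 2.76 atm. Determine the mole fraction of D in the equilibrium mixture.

Basis: 1 mol M initially; let X = conversion of M. Extent ξ = 0.5X.
Species balance: n_M = 1 − X; n_D = 0.5X.
n_T = Σnᵢ = 1 − 0.5X.
y_i = n_i/n_T, p_i = y_i·P. K = p_D / (p_M^2).
Substituting and setting equal to 5.46 atm^-1 gives a polynomial in X; the root in (0,1) is X = 0.872.
Then n_D = 0.436, n_T = 0.564, so y_D = 0.773.

y_D = 0.773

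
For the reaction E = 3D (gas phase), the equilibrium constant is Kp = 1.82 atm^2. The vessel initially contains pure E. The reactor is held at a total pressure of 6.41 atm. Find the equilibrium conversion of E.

Let X = conversion of E (basis 1 mol E); extent of reaction ξ = X.
Mole table: n_E = 1 − X; n_D = 3X.
Total moles n_T = 1 + 2X.
y_i = n_i/n_T, p_i = y_i·P. Kp = p_D^3 / (p_E).
Substituting and setting equal to 1.82 atm^2 gives a polynomial in X; the root in (0,1) is X = 0.131.

X = 0.131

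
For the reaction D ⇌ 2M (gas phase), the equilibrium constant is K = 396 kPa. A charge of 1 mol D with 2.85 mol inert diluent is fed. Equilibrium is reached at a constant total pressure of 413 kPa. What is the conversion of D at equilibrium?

X = 0.630

Basis: 1 mol D initially; let X = conversion of D. Extent ξ = X.
Mole table: n_D = 1 − X; n_M = 2X; n_I = 2.85 (inert).
n_T = Σnᵢ = 3.85 + X.
y_i = n_i/n_T, p_i = y_i·P. K = p_M^2 / (p_D).
This yields a degree-2 equation in X; solving on (0,1), X = 0.630.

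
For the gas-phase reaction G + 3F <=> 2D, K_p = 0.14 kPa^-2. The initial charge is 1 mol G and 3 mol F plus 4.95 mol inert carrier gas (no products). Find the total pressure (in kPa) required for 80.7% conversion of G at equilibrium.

P = 163 kPa

Basis: 1 mol G initially; let X = conversion of G. Extent ξ = X.
Moles: n_G = 1 − X; n_F = 3 − 3X; n_D = 2X; n_I = 4.95 (inert).
n_T = Σnᵢ = 8.95 − 2X.
K_p = p_D^2 / (p_G p_F^3) with p_i = (n_i/n_T)·P.
At X = 0.807: the mole-fraction product g(X) = Π y_i^ν_i = 3742. Since K_p = g(X)·P^{-2}, P = (g/K_p)^(1/2) = (3742/0.14)^(1/2) = 163 kPa.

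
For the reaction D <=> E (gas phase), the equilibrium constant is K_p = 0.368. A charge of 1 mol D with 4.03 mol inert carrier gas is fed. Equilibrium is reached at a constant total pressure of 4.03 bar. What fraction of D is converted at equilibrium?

X = 0.269

Let X = conversion of D (basis 1 mol D); extent of reaction ξ = X.
Mole table: n_D = 1 − X; n_E = X; n_I = 4.03 (inert).
Since Δν = 0, n_T = 5.03 throughout.
Mole fractions y_i = n_i/n_T; K_p = p_E / (p_D) with p_i = y_i·P.
Setting this equal to 0.368 and taking the physical root (0 < X < 1) gives X = 0.269.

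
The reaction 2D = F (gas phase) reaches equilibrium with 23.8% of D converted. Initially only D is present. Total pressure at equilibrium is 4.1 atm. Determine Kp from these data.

Basis: 1 mol D initially; let X = conversion of D. Extent ξ = 0.5X.
At extent ξ: n_D = 1 − X; n_F = 0.5X.
Summing: n_T = 1 − 0.5X.
At X = 0.238: n_D = 0.762, n_F = 0.119, n_T = 0.881.
p_i = (n_i/n_T)·P. Kp = p_F / (p_D^2) = 0.044 atm^-1.

Kp = 0.044 atm^-1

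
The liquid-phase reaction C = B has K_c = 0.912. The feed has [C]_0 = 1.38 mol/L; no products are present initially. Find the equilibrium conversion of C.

Let X = conversion of C; extent ξ = 1.38·X mol/L.
Concentrations: [C] = 1.38 − 1.38X; [B] = 1.38X.
K_c = [B] / ([C]).
Setting equal to 0.912 and solving for X on (0,1) gives X = 0.477.

X = 0.477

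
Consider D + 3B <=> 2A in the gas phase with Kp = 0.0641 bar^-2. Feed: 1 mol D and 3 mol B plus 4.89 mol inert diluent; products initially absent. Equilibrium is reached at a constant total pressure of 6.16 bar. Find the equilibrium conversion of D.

X = 0.263

Let X = conversion of D (basis 1 mol D); extent of reaction ξ = X.
Moles: n_D = 1 − X; n_B = 3 − 3X; n_A = 2X; n_I = 4.89 (inert).
Total moles n_T = 8.89 − 2X.
With p_i = (n_i/n_T)P, Kp = p_A^2 / (p_D p_B^3).
This yields a degree-4 equation in X; solving on (0,1), X = 0.263.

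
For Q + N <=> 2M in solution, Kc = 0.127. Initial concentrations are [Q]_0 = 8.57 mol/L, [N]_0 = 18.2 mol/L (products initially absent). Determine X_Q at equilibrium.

X = 0.218

Let X = conversion of Q; extent ξ = 8.57·X mol/L.
Concentrations: [Q] = 8.57 − 8.57X; [N] = 18.2 − 8.57X; [M] = 17.1X.
Kc = [M]^2 / ([Q] [N]).
Setting equal to 0.127 and solving for X on (0,1) gives X = 0.218.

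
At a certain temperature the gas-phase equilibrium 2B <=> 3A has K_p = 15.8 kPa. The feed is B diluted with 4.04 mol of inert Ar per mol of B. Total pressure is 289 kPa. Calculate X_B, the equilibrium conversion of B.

Let X = conversion of B (basis 1 mol B); extent of reaction ξ = 0.5X.
At extent ξ: n_B = 1 − X; n_A = 1.5X; n_I = 4.04 (inert).
Total moles n_T = 5.04 + 0.5X.
Mole fractions y_i = n_i/n_T; K_p = p_A^3 / (p_B^2) with p_i = y_i·P.
Setting this equal to 15.8 kPa and taking the physical root (0 < X < 1) gives X = 0.334.

X = 0.334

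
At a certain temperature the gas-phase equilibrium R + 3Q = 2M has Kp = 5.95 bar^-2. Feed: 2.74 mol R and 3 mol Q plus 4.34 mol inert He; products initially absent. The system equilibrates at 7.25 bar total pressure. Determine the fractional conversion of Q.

Let X = conversion of Q (basis 3 mol Q); extent of reaction ξ = X.
Species balance: n_R = 2.74 − X; n_Q = 3 − 3X; n_M = 2X; n_I = 4.34 (inert).
n_T = Σnᵢ = 10.1 − 2X.
y_i = n_i/n_T, p_i = y_i·P. Kp = p_M^2 / (p_R p_Q^3).
Setting this equal to 5.95 bar^-2 and taking the physical root (0 < X < 1) gives X = 0.780.

X = 0.780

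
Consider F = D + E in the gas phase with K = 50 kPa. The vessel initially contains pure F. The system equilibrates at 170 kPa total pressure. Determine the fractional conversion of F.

X = 0.477

Basis: 1 mol F initially; let X = conversion of F. Extent ξ = X.
Mole table: n_F = 1 − X; n_D = X; n_E = X.
n_T = Σnᵢ = 1 + X.
With p_i = (n_i/n_T)P, K = p_D p_E / (p_F).
Equating to 50 kPa and solving on 0 < X < 1: X = 0.477.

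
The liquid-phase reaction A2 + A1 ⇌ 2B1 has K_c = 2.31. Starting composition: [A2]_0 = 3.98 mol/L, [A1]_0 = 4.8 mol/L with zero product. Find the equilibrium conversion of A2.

X = 0.473

Let X = conversion of A2; extent ξ = 3.98·X mol/L.
Concentrations: [A2] = 3.98 − 3.98X; [A1] = 4.8 − 3.98X; [B1] = 7.96X.
K_c = [B1]^2 / ([A2] [A1]).
Equating to 2.31: the physical root is X = 0.473.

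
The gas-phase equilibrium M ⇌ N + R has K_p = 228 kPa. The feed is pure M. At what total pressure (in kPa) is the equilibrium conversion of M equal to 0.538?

Let X = conversion of M (basis 1 mol M); extent of reaction ξ = X.
Mole table: n_M = 1 − X; n_N = X; n_R = X.
n_T = Σnᵢ = 1 + X.
K_p = p_N p_R / (p_M) with p_i = (n_i/n_T)·P.
At X = 0.538: the mole-fraction product g(X) = Π y_i^ν_i = 0.4073. Since K_p = g(X)·P^{1}, P = (K_p/g)^(1/1) = (228/0.4073)^(1/1) = 560 kPa.

P = 560 kPa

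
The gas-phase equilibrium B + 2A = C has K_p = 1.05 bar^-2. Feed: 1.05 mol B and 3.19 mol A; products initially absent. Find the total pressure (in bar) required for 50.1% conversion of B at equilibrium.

Take 1.05 mol B as basis and let X be its fractional conversion, so ξ = 1.05X.
Mole table: n_B = 1.05 − 1.05X; n_A = 3.19 − 2.1X; n_C = 1.05X.
Summing: n_T = 4.24 − 2.1X.
K_p = p_C / (p_B p_A^2) with p_i = (n_i/n_T)·P.
At X = 0.501: the mole-fraction product g(X) = Π y_i^ν_i = 2.232. Since K_p = g(X)·P^{-2}, P = (g/K_p)^(1/2) = (2.232/1.05)^(1/2) = 1.46 bar.

P = 1.46 bar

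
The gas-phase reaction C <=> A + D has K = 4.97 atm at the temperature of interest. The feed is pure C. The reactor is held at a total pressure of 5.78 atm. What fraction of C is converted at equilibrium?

X = 0.680

Basis: 1 mol C initially; let X = conversion of C. Extent ξ = X.
Mole table: n_C = 1 − X; n_A = X; n_D = X.
Summing: n_T = 1 + X.
With p_i = (n_i/n_T)P, K = p_A p_D / (p_C).
Setting this equal to 4.97 atm and taking the physical root (0 < X < 1) gives X = 0.680.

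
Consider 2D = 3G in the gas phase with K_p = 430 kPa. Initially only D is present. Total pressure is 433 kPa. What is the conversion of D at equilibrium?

Basis: 1 mol D initially; let X = conversion of D. Extent ξ = 0.5X.
Species balance: n_D = 1 − X; n_G = 1.5X.
n_T = Σnᵢ = 1 + 0.5X.
With p_i = (n_i/n_T)P, K_p = p_G^3 / (p_D^2).
Equating to 430 kPa and solving on 0 < X < 1: X = 0.468.

X = 0.468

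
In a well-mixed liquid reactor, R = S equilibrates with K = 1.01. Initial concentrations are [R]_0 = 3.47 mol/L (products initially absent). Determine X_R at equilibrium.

X = 0.502

Let X = conversion of R; extent ξ = 3.47·X mol/L.
Concentrations: [R] = 3.47 − 3.47X; [S] = 3.47X.
K = [S] / ([R]).
Setting equal to 1.01 and solving for X on (0,1) gives X = 0.502.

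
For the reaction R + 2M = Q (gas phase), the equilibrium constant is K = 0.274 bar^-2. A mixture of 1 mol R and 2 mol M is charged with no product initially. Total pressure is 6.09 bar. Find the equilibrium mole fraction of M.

y_M = 0.418

Let X = conversion of R (basis 1 mol R); extent of reaction ξ = X.
Moles: n_R = 1 − X; n_M = 2 − 2X; n_Q = X.
Summing: n_T = 3 − 2X.
Mole fractions y_i = n_i/n_T; K = p_Q / (p_R p_M^2) with p_i = y_i·P.
Equating to 0.274 bar^-2 and solving on 0 < X < 1: X = 0.640.
Then n_M = 0.72, n_T = 1.72, so y_M = 0.418.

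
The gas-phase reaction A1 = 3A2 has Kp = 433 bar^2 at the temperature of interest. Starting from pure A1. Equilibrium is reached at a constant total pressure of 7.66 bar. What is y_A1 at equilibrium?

Basis: 1 mol A1 initially; let X = conversion of A1. Extent ξ = X.
At extent ξ: n_A1 = 1 − X; n_A2 = 3X.
Summing: n_T = 1 + 2X.
Mole fractions y_i = n_i/n_T; Kp = p_A2^3 / (p_A1) with p_i = y_i·P.
This yields a degree-3 equation in X; solving on (0,1), X = 0.752.
Then n_A1 = 0.248, n_T = 2.5, so y_A1 = 0.099.

y_A1 = 0.099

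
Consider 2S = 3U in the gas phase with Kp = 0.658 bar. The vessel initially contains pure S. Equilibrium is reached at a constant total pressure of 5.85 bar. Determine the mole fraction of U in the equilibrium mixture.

y_U = 0.359

Basis: 1 mol S initially; let X = conversion of S. Extent ξ = 0.5X.
At extent ξ: n_S = 1 − X; n_U = 1.5X.
Total moles n_T = 1 + 0.5X.
Mole fractions y_i = n_i/n_T; Kp = p_U^3 / (p_S^2) with p_i = y_i·P.
Substituting and setting equal to 0.658 bar gives a polynomial in X; the root in (0,1) is X = 0.272.
Then n_U = 0.408, n_T = 1.14, so y_U = 0.359.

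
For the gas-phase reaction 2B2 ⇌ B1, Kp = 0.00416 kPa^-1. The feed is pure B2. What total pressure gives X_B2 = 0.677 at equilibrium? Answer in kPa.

P = 516 kPa

Basis: 1 mol B2 initially; let X = conversion of B2. Extent ξ = 0.5X.
Species balance: n_B2 = 1 − X; n_B1 = 0.5X.
Summing: n_T = 1 − 0.5X.
Kp = p_B1 / (p_B2^2) with p_i = (n_i/n_T)·P.
At X = 0.677: the mole-fraction product g(X) = Π y_i^ν_i = 2.146. Since Kp = g(X)·P^{-1}, P = (g/Kp)^(1/1) = (2.146/0.00416)^(1/1) = 516 kPa.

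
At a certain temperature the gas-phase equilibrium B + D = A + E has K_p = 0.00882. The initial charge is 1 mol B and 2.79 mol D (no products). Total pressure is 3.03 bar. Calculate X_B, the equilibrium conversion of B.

Let X = conversion of B (basis 1 mol B); extent of reaction ξ = X.
At extent ξ: n_B = 1 − X; n_D = 2.79 − X; n_A = X; n_E = X.
n_T stays at 3.79 (no change in mole number).
y_i = n_i/n_T, p_i = y_i·P. K_p = p_A p_E / (p_B p_D).
This yields a degree-2 equation in X; solving on (0,1), X = 0.142.

X = 0.142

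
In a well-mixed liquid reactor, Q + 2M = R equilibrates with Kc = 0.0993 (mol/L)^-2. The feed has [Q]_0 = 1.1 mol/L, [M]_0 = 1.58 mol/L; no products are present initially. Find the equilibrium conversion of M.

X = 0.193

Let X = conversion of M; extent ξ = 1.58X/2 mol/L.
Concentrations: [Q] = 1.1 − 0.79X; [M] = 1.58 − 1.58X; [R] = 0.79X.
Kc = [R] / ([Q] [M]^2).
Solving Kc = 0.0993 for X ∈ (0,1): X = 0.193.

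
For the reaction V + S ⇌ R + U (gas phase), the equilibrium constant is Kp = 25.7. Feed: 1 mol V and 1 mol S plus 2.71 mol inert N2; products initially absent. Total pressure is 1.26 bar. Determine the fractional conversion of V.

Let X = conversion of V (basis 1 mol V); extent of reaction ξ = X.
At extent ξ: n_V = 1 − X; n_S = 1 − X; n_R = X; n_U = X; n_I = 2.71 (inert).
n_T stays at 4.71 (no change in mole number).
Mole fractions y_i = n_i/n_T; Kp = p_R p_U / (p_V p_S) with p_i = y_i·P.
This yields a degree-2 equation in X; solving on (0,1), X = 0.835.

X = 0.835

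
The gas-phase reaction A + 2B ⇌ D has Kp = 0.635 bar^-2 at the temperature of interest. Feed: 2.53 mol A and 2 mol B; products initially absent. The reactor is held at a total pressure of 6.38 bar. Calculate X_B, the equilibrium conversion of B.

X = 0.804

Take 2 mol B as basis and let X be its fractional conversion, so ξ = X.
At extent ξ: n_A = 2.53 − X; n_B = 2 − 2X; n_D = X.
n_T = Σnᵢ = 4.53 − 2X.
y_i = n_i/n_T, p_i = y_i·P. Kp = p_D / (p_A p_B^2).
Equating to 0.635 bar^-2 and solving on 0 < X < 1: X = 0.804.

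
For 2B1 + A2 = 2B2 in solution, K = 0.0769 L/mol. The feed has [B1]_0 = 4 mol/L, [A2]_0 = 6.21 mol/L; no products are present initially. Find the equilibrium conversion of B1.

X = 0.392

Let X = conversion of B1; extent ξ = 4X/2 mol/L.
Concentrations: [B1] = 4 − 4X; [A2] = 6.21 − 2X; [B2] = 4X.
K = [B2]^2 / ([B1]^2 [A2]).
Equating to 0.0769 L/mol: the physical root is X = 0.392.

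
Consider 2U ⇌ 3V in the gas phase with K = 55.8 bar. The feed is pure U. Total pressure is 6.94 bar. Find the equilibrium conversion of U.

Take 1 mol U as basis and let X be its fractional conversion, so ξ = 0.5X.
Mole table: n_U = 1 − X; n_V = 1.5X.
Total moles n_T = 1 + 0.5X.
With p_i = (n_i/n_T)P, K = p_V^3 / (p_U^2).
Setting this equal to 55.8 bar and taking the physical root (0 < X < 1) gives X = 0.684.

X = 0.684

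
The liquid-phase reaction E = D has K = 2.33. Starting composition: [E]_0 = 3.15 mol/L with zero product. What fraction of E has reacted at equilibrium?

Let X = conversion of E; extent ξ = 3.15·X mol/L.
Concentrations: [E] = 3.15 − 3.15X; [D] = 3.15X.
K = [D] / ([E]).
Equating to 2.33: the physical root is X = 0.700.

X = 0.700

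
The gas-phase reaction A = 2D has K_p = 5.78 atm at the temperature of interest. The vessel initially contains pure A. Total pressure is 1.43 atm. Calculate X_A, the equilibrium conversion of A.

X = 0.709

Take 1 mol A as basis and let X be its fractional conversion, so ξ = X.
Mole table: n_A = 1 − X; n_D = 2X.
Summing: n_T = 1 + X.
y_i = n_i/n_T, p_i = y_i·P. K_p = p_D^2 / (p_A).
Setting this equal to 5.78 atm and taking the physical root (0 < X < 1) gives X = 0.709.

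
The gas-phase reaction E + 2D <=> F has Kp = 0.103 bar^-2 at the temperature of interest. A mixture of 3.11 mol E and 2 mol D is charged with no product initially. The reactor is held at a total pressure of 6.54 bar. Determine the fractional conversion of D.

X = 0.556

Take 2 mol D as basis and let X be its fractional conversion, so ξ = X.
Moles: n_E = 3.11 − X; n_D = 2 − 2X; n_F = X.
n_T = Σnᵢ = 5.11 − 2X.
With p_i = (n_i/n_T)P, Kp = p_F / (p_E p_D^2).
Setting this equal to 0.103 bar^-2 and taking the physical root (0 < X < 1) gives X = 0.556.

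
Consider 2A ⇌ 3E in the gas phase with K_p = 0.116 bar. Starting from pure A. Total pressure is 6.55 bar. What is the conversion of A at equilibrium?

Basis: 1 mol A initially; let X = conversion of A. Extent ξ = 0.5X.
Mole table: n_A = 1 − X; n_E = 1.5X.
Total moles n_T = 1 + 0.5X.
y_i = n_i/n_T, p_i = y_i·P. K_p = p_E^3 / (p_A^2).
Equating to 0.116 bar and solving on 0 < X < 1: X = 0.159.

X = 0.159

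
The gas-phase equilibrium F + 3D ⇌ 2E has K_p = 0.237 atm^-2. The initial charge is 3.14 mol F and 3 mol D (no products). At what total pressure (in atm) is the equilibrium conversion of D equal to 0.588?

Take 3 mol D as basis and let X be its fractional conversion, so ξ = X.
Mole table: n_F = 3.14 − X; n_D = 3 − 3X; n_E = 2X.
n_T = Σnᵢ = 6.14 − 2X.
K_p = p_E^2 / (p_F p_D^3) with p_i = (n_i/n_T)·P.
At X = 0.588: the mole-fraction product g(X) = Π y_i^ν_i = 7.072. Since K_p = g(X)·P^{-2}, P = (g/K_p)^(1/2) = (7.072/0.237)^(1/2) = 5.46 atm.

P = 5.46 atm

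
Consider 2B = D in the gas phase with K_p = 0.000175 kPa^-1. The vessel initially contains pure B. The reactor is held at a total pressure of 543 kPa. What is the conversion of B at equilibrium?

X = 0.149

Basis: 1 mol B initially; let X = conversion of B. Extent ξ = 0.5X.
Species balance: n_B = 1 − X; n_D = 0.5X.
Summing: n_T = 1 − 0.5X.
With p_i = (n_i/n_T)P, K_p = p_D / (p_B^2).
This yields a degree-2 equation in X; solving on (0,1), X = 0.149.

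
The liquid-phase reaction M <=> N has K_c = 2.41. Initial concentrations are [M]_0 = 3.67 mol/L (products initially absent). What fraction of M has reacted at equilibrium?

X = 0.707

Let X = conversion of M; extent ξ = 3.67·X mol/L.
Concentrations: [M] = 3.67 − 3.67X; [N] = 3.67X.
K_c = [N] / ([M]).
This equals 2.41 at X = 0.707 (the root in 0 < X < 1).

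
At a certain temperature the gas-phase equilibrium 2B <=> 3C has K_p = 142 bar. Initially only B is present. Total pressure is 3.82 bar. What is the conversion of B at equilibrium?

Let X = conversion of B (basis 1 mol B); extent of reaction ξ = 0.5X.
At extent ξ: n_B = 1 − X; n_C = 1.5X.
Total moles n_T = 1 + 0.5X.
Mole fractions y_i = n_i/n_T; K_p = p_C^3 / (p_B^2) with p_i = y_i·P.
Substituting and setting equal to 142 bar gives a polynomial in X; the root in (0,1) is X = 0.814.

X = 0.814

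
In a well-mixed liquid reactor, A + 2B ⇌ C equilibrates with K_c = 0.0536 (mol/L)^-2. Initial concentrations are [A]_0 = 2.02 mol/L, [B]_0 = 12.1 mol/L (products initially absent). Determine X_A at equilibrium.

X = 0.807

Let X = conversion of A; extent ξ = 2.02·X mol/L.
Concentrations: [A] = 2.02 − 2.02X; [B] = 12.1 − 4.04X; [C] = 2.02X.
K_c = [C] / ([A] [B]^2).
Solving K_c = 0.0536 for X ∈ (0,1): X = 0.807.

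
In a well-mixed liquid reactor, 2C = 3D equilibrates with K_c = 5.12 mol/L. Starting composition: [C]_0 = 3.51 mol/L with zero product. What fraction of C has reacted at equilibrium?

Let X = conversion of C; extent ξ = 3.51X/2 mol/L.
Concentrations: [C] = 3.51 − 3.51X; [D] = 5.26X.
K_c = [D]^3 / ([C]^2).
Setting equal to 5.12 and solving for X on (0,1) gives X = 0.485.

X = 0.485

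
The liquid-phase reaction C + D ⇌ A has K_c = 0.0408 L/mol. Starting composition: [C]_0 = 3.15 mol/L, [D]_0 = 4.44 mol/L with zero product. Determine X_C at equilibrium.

X = 0.140

Let X = conversion of C; extent ξ = 3.15·X mol/L.
Concentrations: [C] = 3.15 − 3.15X; [D] = 4.44 − 3.15X; [A] = 3.15X.
K_c = [A] / ([C] [D]).
Setting equal to 0.0408 and solving for X on (0,1) gives X = 0.140.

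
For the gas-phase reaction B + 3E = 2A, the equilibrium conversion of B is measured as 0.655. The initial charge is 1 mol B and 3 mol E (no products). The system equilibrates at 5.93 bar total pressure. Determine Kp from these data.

Kp = 0.923 bar^-2

Basis: 1 mol B initially; let X = conversion of B. Extent ξ = X.
At extent ξ: n_B = 1 − X; n_E = 3 − 3X; n_A = 2X.
n_T = Σnᵢ = 4 − 2X.
At X = 0.655: n_B = 0.345, n_E = 1.03, n_A = 1.31, n_T = 2.69.
p_i = (n_i/n_T)·P. Kp = p_A^2 / (p_B p_E^3) = 0.923 bar^-2.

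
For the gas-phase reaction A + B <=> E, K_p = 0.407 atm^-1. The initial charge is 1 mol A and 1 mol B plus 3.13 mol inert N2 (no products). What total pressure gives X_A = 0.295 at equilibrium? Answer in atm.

Take 1 mol A as basis and let X be its fractional conversion, so ξ = X.
At extent ξ: n_A = 1 − X; n_B = 1 − X; n_E = X; n_I = 3.13 (inert).
Total moles n_T = 5.13 − X.
K_p = p_E / (p_A p_B) with p_i = (n_i/n_T)·P.
At X = 0.295: the mole-fraction product g(X) = Π y_i^ν_i = 2.87. Since K_p = g(X)·P^{-1}, P = (g/K_p)^(1/1) = (2.87/0.407)^(1/1) = 7.05 atm.

P = 7.05 atm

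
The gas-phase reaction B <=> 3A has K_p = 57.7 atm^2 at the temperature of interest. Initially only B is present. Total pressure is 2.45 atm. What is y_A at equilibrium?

Let X = conversion of B (basis 1 mol B); extent of reaction ξ = X.
Species balance: n_B = 1 − X; n_A = 3X.
Total moles n_T = 1 + 2X.
y_i = n_i/n_T, p_i = y_i·P. K_p = p_A^3 / (p_B).
Substituting and setting equal to 57.7 atm^2 gives a polynomial in X; the root in (0,1) is X = 0.791.
Then n_A = 2.37, n_T = 2.58, so y_A = 0.919.

y_A = 0.919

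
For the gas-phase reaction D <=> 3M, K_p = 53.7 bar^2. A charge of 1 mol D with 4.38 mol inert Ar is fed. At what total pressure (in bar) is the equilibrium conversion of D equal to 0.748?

Let X = conversion of D (basis 1 mol D); extent of reaction ξ = X.
Species balance: n_D = 1 − X; n_M = 3X; n_I = 4.38 (inert).
Total moles n_T = 5.38 + 2X.
K_p = p_M^3 / (p_D) with p_i = (n_i/n_T)·P.
At X = 0.748: the mole-fraction product g(X) = Π y_i^ν_i = 0.9484. Since K_p = g(X)·P^{2}, P = (K_p/g)^(1/2) = (53.7/0.9484)^(1/2) = 7.52 bar.

P = 7.52 bar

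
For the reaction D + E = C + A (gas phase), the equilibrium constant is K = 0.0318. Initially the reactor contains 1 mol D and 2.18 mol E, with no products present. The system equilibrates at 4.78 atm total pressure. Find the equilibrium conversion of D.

X = 0.220

Take 1 mol D as basis and let X be its fractional conversion, so ξ = X.
Mole table: n_D = 1 − X; n_E = 2.18 − X; n_C = X; n_A = X.
Since Δν = 0, n_T = 3.18 throughout.
Mole fractions y_i = n_i/n_T; K = p_C p_A / (p_D p_E) with p_i = y_i·P.
Setting this equal to 0.0318 and taking the physical root (0 < X < 1) gives X = 0.220.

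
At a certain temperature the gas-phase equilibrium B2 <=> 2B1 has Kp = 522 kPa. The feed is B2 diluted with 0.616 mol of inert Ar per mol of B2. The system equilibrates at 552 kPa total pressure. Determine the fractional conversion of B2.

X = 0.500

Basis: 1 mol B2 initially; let X = conversion of B2. Extent ξ = X.
Moles: n_B2 = 1 − X; n_B1 = 2X; n_I = 0.616 (inert).
Summing: n_T = 1.62 + X.
With p_i = (n_i/n_T)P, Kp = p_B1^2 / (p_B2).
Equating to 522 kPa and solving on 0 < X < 1: X = 0.500.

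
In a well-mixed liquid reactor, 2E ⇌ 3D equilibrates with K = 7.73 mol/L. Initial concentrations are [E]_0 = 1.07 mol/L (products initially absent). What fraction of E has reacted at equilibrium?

Let X = conversion of E; extent ξ = 1.07X/2 mol/L.
Concentrations: [E] = 1.07 − 1.07X; [D] = 1.6X.
K = [D]^3 / ([E]^2).
This equals 7.73 at X = 0.646 (the root in 0 < X < 1).

X = 0.646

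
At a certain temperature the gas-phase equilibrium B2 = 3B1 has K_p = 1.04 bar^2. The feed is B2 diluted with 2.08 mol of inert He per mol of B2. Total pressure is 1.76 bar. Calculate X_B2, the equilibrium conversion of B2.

X = 0.474

Let X = conversion of B2 (basis 1 mol B2); extent of reaction ξ = X.
At extent ξ: n_B2 = 1 − X; n_B1 = 3X; n_I = 2.08 (inert).
n_T = Σnᵢ = 3.08 + 2X.
Mole fractions y_i = n_i/n_T; K_p = p_B1^3 / (p_B2) with p_i = y_i·P.
Equating to 1.04 bar^2 and solving on 0 < X < 1: X = 0.474.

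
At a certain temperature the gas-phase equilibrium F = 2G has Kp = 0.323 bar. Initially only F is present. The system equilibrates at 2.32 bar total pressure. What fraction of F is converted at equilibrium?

X = 0.183

Take 1 mol F as basis and let X be its fractional conversion, so ξ = X.
Species balance: n_F = 1 − X; n_G = 2X.
n_T = Σnᵢ = 1 + X.
Mole fractions y_i = n_i/n_T; Kp = p_G^2 / (p_F) with p_i = y_i·P.
Equating to 0.323 bar and solving on 0 < X < 1: X = 0.183.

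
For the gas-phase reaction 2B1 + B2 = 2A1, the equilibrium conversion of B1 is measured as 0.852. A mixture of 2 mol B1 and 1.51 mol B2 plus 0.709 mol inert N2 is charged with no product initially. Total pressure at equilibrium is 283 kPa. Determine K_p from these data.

K_p = 0.599 kPa^-1

Let X = conversion of B1 (basis 2 mol B1); extent of reaction ξ = X.
At extent ξ: n_B1 = 2 − 2X; n_B2 = 1.51 − X; n_A1 = 2X; n_I = 0.709 (inert).
n_T = Σnᵢ = 4.22 − X.
At X = 0.852: n_B1 = 0.296, n_B2 = 0.658, n_A1 = 1.7, n_T = 3.37.
p_i = (n_i/n_T)·P. K_p = p_A1^2 / (p_B1^2 p_B2) = 0.599 kPa^-1.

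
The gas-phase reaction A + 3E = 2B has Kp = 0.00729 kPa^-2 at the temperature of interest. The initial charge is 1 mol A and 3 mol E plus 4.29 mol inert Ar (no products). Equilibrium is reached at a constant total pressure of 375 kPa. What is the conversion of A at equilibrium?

X = 0.752

Let X = conversion of A (basis 1 mol A); extent of reaction ξ = X.
At extent ξ: n_A = 1 − X; n_E = 3 − 3X; n_B = 2X; n_I = 4.29 (inert).
n_T = Σnᵢ = 8.29 − 2X.
With p_i = (n_i/n_T)P, Kp = p_B^2 / (p_A p_E^3).
Equating to 0.00729 kPa^-2 and solving on 0 < X < 1: X = 0.752.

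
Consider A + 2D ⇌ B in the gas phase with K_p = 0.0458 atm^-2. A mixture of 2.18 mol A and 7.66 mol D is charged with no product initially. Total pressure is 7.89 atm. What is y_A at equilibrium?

y_A = 0.124

Basis: 2.18 mol A initially; let X = conversion of A. Extent ξ = 2.18X.
Moles: n_A = 2.18 − 2.18X; n_D = 7.66 − 4.36X; n_B = 2.18X.
Total moles n_T = 9.84 − 4.36X.
With p_i = (n_i/n_T)P, K_p = p_B / (p_A p_D^2).
Substituting and setting equal to 0.0458 atm^-2 gives a polynomial in X; the root in (0,1) is X = 0.584.
Then n_A = 0.908, n_T = 7.3, so y_A = 0.124.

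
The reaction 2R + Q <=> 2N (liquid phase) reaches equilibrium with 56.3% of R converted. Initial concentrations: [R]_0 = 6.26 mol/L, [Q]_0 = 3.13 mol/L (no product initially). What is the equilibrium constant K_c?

K_c = 1.21 L/mol

Let X = conversion of R.
Concentrations: [R] = 6.26 − 6.26X; [Q] = 3.13 − 3.13X; [N] = 6.26X.
At X = 0.563: [R] = 2.74, [Q] = 1.37, [N] = 3.52.
K_c = [N]^2 / ([R]^2 [Q]) = 1.21 L/mol.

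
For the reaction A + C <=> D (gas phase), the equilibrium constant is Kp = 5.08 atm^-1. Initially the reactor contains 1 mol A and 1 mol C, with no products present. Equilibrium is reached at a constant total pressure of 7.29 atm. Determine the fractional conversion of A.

X = 0.838

Basis: 1 mol A initially; let X = conversion of A. Extent ξ = X.
Mole table: n_A = 1 − X; n_C = 1 − X; n_D = X.
n_T = Σnᵢ = 2 − X.
Mole fractions y_i = n_i/n_T; Kp = p_D / (p_A p_C) with p_i = y_i·P.
This yields a degree-2 equation in X; solving on (0,1), X = 0.838.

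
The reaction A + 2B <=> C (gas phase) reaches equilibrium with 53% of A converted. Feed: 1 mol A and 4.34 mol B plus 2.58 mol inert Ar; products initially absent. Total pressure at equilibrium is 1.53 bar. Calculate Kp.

Kp = 2.11 bar^-2

Take 1 mol A as basis and let X be its fractional conversion, so ξ = X.
Species balance: n_A = 1 − X; n_B = 4.34 − 2X; n_C = X; n_I = 2.58 (inert).
n_T = Σnᵢ = 7.92 − 2X.
At X = 0.53: n_A = 0.47, n_B = 3.28, n_C = 0.53, n_T = 6.86.
p_i = (n_i/n_T)·P. Kp = p_C / (p_A p_B^2) = 2.11 bar^-2.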